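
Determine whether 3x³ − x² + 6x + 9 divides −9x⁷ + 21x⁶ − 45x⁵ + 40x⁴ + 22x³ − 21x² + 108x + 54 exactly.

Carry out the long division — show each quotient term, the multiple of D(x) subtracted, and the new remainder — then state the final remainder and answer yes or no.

Step 1: lead(−9x⁷ + 21x⁶ − 45x⁵ + 40x⁴ + 22x³ − 21x² + 108x + 54) ÷ lead(D) = −9x⁷ ÷ 3x³ = −3x⁴. Subtract (−3x⁴)·D = −9x⁷ + 3x⁶ − 18x⁵ − 27x⁴. Remainder: 18x⁶ − 27x⁵ + 67x⁴ + 22x³ − 21x² + 108x + 54.
Step 2: lead(18x⁶ − 27x⁵ + 67x⁴ + 22x³ − 21x² + 108x + 54) ÷ lead(D) = 18x⁶ ÷ 3x³ = 6x³. Subtract (6x³)·D = 18x⁶ − 6x⁵ + 36x⁴ + 54x³. Remainder: −21x⁵ + 31x⁴ − 32x³ − 21x² + 108x + 54.
Step 3: lead(−21x⁵ + 31x⁴ − 32x³ − 21x² + 108x + 54) ÷ lead(D) = −21x⁵ ÷ 3x³ = −7x². Subtract (−7x²)·D = −21x⁵ + 7x⁴ − 42x³ − 63x². Remainder: 24x⁴ + 10x³ + 42x² + 108x + 54.
Step 4: lead(24x⁴ + 10x³ + 42x² + 108x + 54) ÷ lead(D) = 24x⁴ ÷ 3x³ = 8x. Subtract (8x)·D = 24x⁴ − 8x³ + 48x² + 72x. Remainder: 18x³ − 6x² + 36x + 54.
Step 5: lead(18x³ − 6x² + 36x + 54) ÷ lead(D) = 18x³ ÷ 3x³ = 6. Subtract (6)·D = 18x³ − 6x² + 36x + 54. Remainder: 0.

R(x) = 0, so D(x) is a factor of P(x). yes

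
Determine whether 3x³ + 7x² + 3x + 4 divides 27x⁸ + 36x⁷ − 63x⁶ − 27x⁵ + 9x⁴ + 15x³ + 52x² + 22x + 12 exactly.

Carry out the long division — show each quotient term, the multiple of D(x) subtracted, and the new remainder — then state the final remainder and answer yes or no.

R(x) = 7x + 8, so D(x) is not a factor of P(x). no

Step 1: lead(27x⁸ + 36x⁷ − 63x⁶ − 27x⁵ + 9x⁴ + 15x³ + 52x² + 22x + 12) ÷ lead(D) = 27x⁸ ÷ 3x³ = 9x⁵. Subtract (9x⁵)·D = 27x⁸ + 63x⁷ + 27x⁶ + 36x⁵. Remainder: −27x⁷ − 90x⁶ − 63x⁵ + 9x⁴ + 15x³ + 52x² + 22x + 12.
Step 2: lead(−27x⁷ − 90x⁶ − 63x⁵ + 9x⁴ + 15x³ + 52x² + 22x + 12) ÷ lead(D) = −27x⁷ ÷ 3x³ = −9x⁴. Subtract (−9x⁴)·D = −27x⁷ − 63x⁶ − 27x⁵ − 36x⁴. Remainder: −27x⁶ − 36x⁵ + 45x⁴ + 15x³ + 52x² + 22x + 12.
Step 3: lead(−27x⁶ − 36x⁵ + 45x⁴ + 15x³ + 52x² + 22x + 12) ÷ lead(D) = −27x⁶ ÷ 3x³ = −9x³. Subtract (−9x³)·D = −27x⁶ − 63x⁵ − 27x⁴ − 36x³. Remainder: 27x⁵ + 72x⁴ + 51x³ + 52x² + 22x + 12.
Step 4: lead(27x⁵ + 72x⁴ + 51x³ + 52x² + 22x + 12) ÷ lead(D) = 27x⁵ ÷ 3x³ = 9x². Subtract (9x²)·D = 27x⁵ + 63x⁴ + 27x³ + 36x². Remainder: 9x⁴ + 24x³ + 16x² + 22x + 12.
Step 5: lead(9x⁴ + 24x³ + 16x² + 22x + 12) ÷ lead(D) = 9x⁴ ÷ 3x³ = 3x. Subtract (3x)·D = 9x⁴ + 21x³ + 9x² + 12x. Remainder: 3x³ + 7x² + 10x + 12.
Step 6: lead(3x³ + 7x² + 10x + 12) ÷ lead(D) = 3x³ ÷ 3x³ = 1. Subtract (1)·D = 3x³ + 7x² + 3x + 4. Remainder: 7x + 8.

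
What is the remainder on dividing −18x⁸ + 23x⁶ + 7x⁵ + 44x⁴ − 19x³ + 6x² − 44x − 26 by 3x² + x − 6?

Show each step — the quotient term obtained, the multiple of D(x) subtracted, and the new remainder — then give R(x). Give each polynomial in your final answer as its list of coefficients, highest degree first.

R = [7, -8]

Step 1: lead(−18x⁸ + 23x⁶ + 7x⁵ + 44x⁴ − 19x³ + 6x² − 44x − 26) ÷ lead(D) = −18x⁸ ÷ 3x² = −6x⁶. Subtract (−6x⁶)·D = −18x⁸ − 6x⁷ + 36x⁶. Remainder: 6x⁷ − 13x⁶ + 7x⁵ + 44x⁴ − 19x³ + 6x² − 44x − 26.
Step 2: lead(6x⁷ − 13x⁶ + 7x⁵ + 44x⁴ − 19x³ + 6x² − 44x − 26) ÷ lead(D) = 6x⁷ ÷ 3x² = 2x⁵. Subtract (2x⁵)·D = 6x⁷ + 2x⁶ − 12x⁵. Remainder: −15x⁶ + 19x⁵ + 44x⁴ − 19x³ + 6x² − 44x − 26.
Step 3: lead(−15x⁶ + 19x⁵ + 44x⁴ − 19x³ + 6x² − 44x − 26) ÷ lead(D) = −15x⁶ ÷ 3x² = −5x⁴. Subtract (−5x⁴)·D = −15x⁶ − 5x⁵ + 30x⁴. Remainder: 24x⁵ + 14x⁴ − 19x³ + 6x² − 44x − 26.
Step 4: lead(24x⁵ + 14x⁴ − 19x³ + 6x² − 44x − 26) ÷ lead(D) = 24x⁵ ÷ 3x² = 8x³. Subtract (8x³)·D = 24x⁵ + 8x⁴ − 48x³. Remainder: 6x⁴ + 29x³ + 6x² − 44x − 26.
Step 5: lead(6x⁴ + 29x³ + 6x² − 44x − 26) ÷ lead(D) = 6x⁴ ÷ 3x² = 2x². Subtract (2x²)·D = 6x⁴ + 2x³ − 12x². Remainder: 27x³ + 18x² − 44x − 26.
Step 6: lead(27x³ + 18x² − 44x − 26) ÷ lead(D) = 27x³ ÷ 3x² = 9x. Subtract (9x)·D = 27x³ + 9x² − 54x. Remainder: 9x² + 10x − 26.
Step 7: lead(9x² + 10x − 26) ÷ lead(D) = 9x² ÷ 3x² = 3. Subtract (3)·D = 9x² + 3x − 18. Remainder: 7x − 8.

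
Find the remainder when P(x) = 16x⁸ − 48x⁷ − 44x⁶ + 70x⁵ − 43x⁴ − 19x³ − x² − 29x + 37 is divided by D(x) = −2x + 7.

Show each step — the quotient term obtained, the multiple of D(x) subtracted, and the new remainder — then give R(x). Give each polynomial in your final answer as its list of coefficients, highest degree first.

R = [9]

Step 1: lead(16x⁸ − 48x⁷ − 44x⁶ + 70x⁵ − 43x⁴ − 19x³ − x² − 29x + 37) ÷ lead(D) = 16x⁸ ÷ −2x = −8x⁷. Subtract (−8x⁷)·D = 16x⁸ − 56x⁷. Remainder: 8x⁷ − 44x⁶ + 70x⁵ − 43x⁴ − 19x³ − x² − 29x + 37.
Step 2: lead(8x⁷ − 44x⁶ + 70x⁵ − 43x⁴ − 19x³ − x² − 29x + 37) ÷ lead(D) = 8x⁷ ÷ −2x = −4x⁶. Subtract (−4x⁶)·D = 8x⁷ − 28x⁶. Remainder: −16x⁶ + 70x⁵ − 43x⁴ − 19x³ − x² − 29x + 37.
Step 3: lead(−16x⁶ + 70x⁵ − 43x⁴ − 19x³ − x² − 29x + 37) ÷ lead(D) = −16x⁶ ÷ −2x = 8x⁵. Subtract (8x⁵)·D = −16x⁶ + 56x⁵. Remainder: 14x⁵ − 43x⁴ − 19x³ − x² − 29x + 37.
Step 4: lead(14x⁵ − 43x⁴ − 19x³ − x² − 29x + 37) ÷ lead(D) = 14x⁵ ÷ −2x = −7x⁴. Subtract (−7x⁴)·D = 14x⁵ − 49x⁴. Remainder: 6x⁴ − 19x³ − x² − 29x + 37.
Step 5: lead(6x⁴ − 19x³ − x² − 29x + 37) ÷ lead(D) = 6x⁴ ÷ −2x = −3x³. Subtract (−3x³)·D = 6x⁴ − 21x³. Remainder: 2x³ − x² − 29x + 37.
Step 6: lead(2x³ − x² − 29x + 37) ÷ lead(D) = 2x³ ÷ −2x = −x². Subtract (−x²)·D = 2x³ − 7x². Remainder: 6x² − 29x + 37.
Step 7: lead(6x² − 29x + 37) ÷ lead(D) = 6x² ÷ −2x = −3x. Subtract (−3x)·D = 6x² − 21x. Remainder: −8x + 37.
Step 8: lead(−8x + 37) ÷ lead(D) = −8x ÷ −2x = 4. Subtract (4)·D = −8x + 28. Remainder: 9.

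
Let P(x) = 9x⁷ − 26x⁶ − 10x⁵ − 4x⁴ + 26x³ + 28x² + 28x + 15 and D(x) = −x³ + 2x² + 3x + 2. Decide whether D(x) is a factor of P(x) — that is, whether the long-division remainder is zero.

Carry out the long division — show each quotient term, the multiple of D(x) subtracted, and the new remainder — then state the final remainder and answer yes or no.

R(x) = 3x + 9, so D(x) is not a factor of P(x). no

Step 1: lead(9x⁷ − 26x⁶ − 10x⁵ − 4x⁴ + 26x³ + 28x² + 28x + 15) ÷ lead(D) = 9x⁷ ÷ −x³ = −9x⁴. Subtract (−9x⁴)·D = 9x⁷ − 18x⁶ − 27x⁵ − 18x⁴. Remainder: −8x⁶ + 17x⁵ + 14x⁴ + 26x³ + 28x² + 28x + 15.
Step 2: lead(−8x⁶ + 17x⁵ + 14x⁴ + 26x³ + 28x² + 28x + 15) ÷ lead(D) = −8x⁶ ÷ −x³ = 8x³. Subtract (8x³)·D = −8x⁶ + 16x⁵ + 24x⁴ + 16x³. Remainder: x⁵ − 10x⁴ + 10x³ + 28x² + 28x + 15.
Step 3: lead(x⁵ − 10x⁴ + 10x³ + 28x² + 28x + 15) ÷ lead(D) = x⁵ ÷ −x³ = −x². Subtract (−x²)·D = x⁵ − 2x⁴ − 3x³ − 2x². Remainder: −8x⁴ + 13x³ + 30x² + 28x + 15.
Step 4: lead(−8x⁴ + 13x³ + 30x² + 28x + 15) ÷ lead(D) = −8x⁴ ÷ −x³ = 8x. Subtract (8x)·D = −8x⁴ + 16x³ + 24x² + 16x. Remainder: −3x³ + 6x² + 12x + 15.
Step 5: lead(−3x³ + 6x² + 12x + 15) ÷ lead(D) = −3x³ ÷ −x³ = 3. Subtract (3)·D = −3x³ + 6x² + 9x + 6. Remainder: 3x + 9.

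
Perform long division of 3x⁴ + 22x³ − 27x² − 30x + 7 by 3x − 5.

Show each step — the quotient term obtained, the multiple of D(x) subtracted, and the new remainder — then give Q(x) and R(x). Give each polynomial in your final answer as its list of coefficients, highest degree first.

Step 1: lead(3x⁴ + 22x³ − 27x² − 30x + 7) ÷ lead(D) = 3x⁴ ÷ 3x = x³. Subtract (x³)·D = 3x⁴ − 5x³. Remainder: 27x³ − 27x² − 30x + 7.
Step 2: lead(27x³ − 27x² − 30x + 7) ÷ lead(D) = 27x³ ÷ 3x = 9x². Subtract (9x²)·D = 27x³ − 45x². Remainder: 18x² − 30x + 7.
Step 3: lead(18x² − 30x + 7) ÷ lead(D) = 18x² ÷ 3x = 6x. Subtract (6x)·D = 18x² − 30x. Remainder: 7.

Q = [1, 9, 6, 0]; R = [7]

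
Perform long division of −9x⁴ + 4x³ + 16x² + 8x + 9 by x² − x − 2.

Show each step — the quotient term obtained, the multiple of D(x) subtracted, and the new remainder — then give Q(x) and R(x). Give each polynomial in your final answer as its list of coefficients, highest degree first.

Q = [-9, -5, -7]; R = [-9, -5]

Step 1: lead(−9x⁴ + 4x³ + 16x² + 8x + 9) ÷ lead(D) = −9x⁴ ÷ x² = −9x². Subtract (−9x²)·D = −9x⁴ + 9x³ + 18x². Remainder: −5x³ − 2x² + 8x + 9.
Step 2: lead(−5x³ − 2x² + 8x + 9) ÷ lead(D) = −5x³ ÷ x² = −5x. Subtract (−5x)·D = −5x³ + 5x² + 10x. Remainder: −7x² − 2x + 9.
Step 3: lead(−7x² − 2x + 9) ÷ lead(D) = −7x² ÷ x² = −7. Subtract (−7)·D = −7x² + 7x + 14. Remainder: −9x − 5.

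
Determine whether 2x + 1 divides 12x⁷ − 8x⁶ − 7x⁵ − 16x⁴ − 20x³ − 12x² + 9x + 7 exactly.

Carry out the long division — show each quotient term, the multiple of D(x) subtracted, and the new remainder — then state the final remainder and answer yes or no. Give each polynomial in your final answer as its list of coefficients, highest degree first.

Step 1: lead(12x⁷ − 8x⁶ − 7x⁵ − 16x⁴ − 20x³ − 12x² + 9x + 7) ÷ lead(D) = 12x⁷ ÷ 2x = 6x⁶. Subtract (6x⁶)·D = 12x⁷ + 6x⁶. Remainder: −14x⁶ − 7x⁵ − 16x⁴ − 20x³ − 12x² + 9x + 7.
Step 2: lead(−14x⁶ − 7x⁵ − 16x⁴ − 20x³ − 12x² + 9x + 7) ÷ lead(D) = −14x⁶ ÷ 2x = −7x⁵. Subtract (−7x⁵)·D = −14x⁶ − 7x⁵. Remainder: −16x⁴ − 20x³ − 12x² + 9x + 7.
Step 3: lead(−16x⁴ − 20x³ − 12x² + 9x + 7) ÷ lead(D) = −16x⁴ ÷ 2x = −8x³. Subtract (−8x³)·D = −16x⁴ − 8x³. Remainder: −12x³ − 12x² + 9x + 7.
Step 4: lead(−12x³ − 12x² + 9x + 7) ÷ lead(D) = −12x³ ÷ 2x = −6x². Subtract (−6x²)·D = −12x³ − 6x². Remainder: −6x² + 9x + 7.
Step 5: lead(−6x² + 9x + 7) ÷ lead(D) = −6x² ÷ 2x = −3x. Subtract (−3x)·D = −6x² − 3x. Remainder: 12x + 7.
Step 6: lead(12x + 7) ÷ lead(D) = 12x ÷ 2x = 6. Subtract (6)·D = 12x + 6. Remainder: 1.

R = [1], so D(x) is not a factor of P(x). no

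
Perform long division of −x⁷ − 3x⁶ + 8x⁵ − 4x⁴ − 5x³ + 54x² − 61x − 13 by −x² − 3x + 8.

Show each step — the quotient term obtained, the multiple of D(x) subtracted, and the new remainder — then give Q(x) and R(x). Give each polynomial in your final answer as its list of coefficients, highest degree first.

Step 1: lead(−x⁷ − 3x⁶ + 8x⁵ − 4x⁴ − 5x³ + 54x² − 61x − 13) ÷ lead(D) = −x⁷ ÷ −x² = x⁵. Subtract (x⁵)·D = −x⁷ − 3x⁶ + 8x⁵. Remainder: −4x⁴ − 5x³ + 54x² − 61x − 13.
Step 2: lead(−4x⁴ − 5x³ + 54x² − 61x − 13) ÷ lead(D) = −4x⁴ ÷ −x² = 4x². Subtract (4x²)·D = −4x⁴ − 12x³ + 32x². Remainder: 7x³ + 22x² − 61x − 13.
Step 3: lead(7x³ + 22x² − 61x − 13) ÷ lead(D) = 7x³ ÷ −x² = −7x. Subtract (−7x)·D = 7x³ + 21x² − 56x. Remainder: x² − 5x − 13.
Step 4: lead(x² − 5x − 13) ÷ lead(D) = x² ÷ −x² = −1. Subtract (−1)·D = x² + 3x − 8. Remainder: −8x − 5.

Q = [1, 0, 0, 4, -7, -1]; R = [-8, -5]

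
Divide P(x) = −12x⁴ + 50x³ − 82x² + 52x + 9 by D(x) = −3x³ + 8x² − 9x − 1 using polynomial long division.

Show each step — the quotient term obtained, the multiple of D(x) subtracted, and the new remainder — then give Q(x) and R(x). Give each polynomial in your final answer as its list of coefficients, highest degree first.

Step 1: lead(−12x⁴ + 50x³ − 82x² + 52x + 9) ÷ lead(D) = −12x⁴ ÷ −3x³ = 4x. Subtract (4x)·D = −12x⁴ + 32x³ − 36x² − 4x. Remainder: 18x³ − 46x² + 56x + 9.
Step 2: lead(18x³ − 46x² + 56x + 9) ÷ lead(D) = 18x³ ÷ −3x³ = −6. Subtract (−6)·D = 18x³ − 48x² + 54x + 6. Remainder: 2x² + 2x + 3.

Q = [4, -6]; R = [2, 2, 3]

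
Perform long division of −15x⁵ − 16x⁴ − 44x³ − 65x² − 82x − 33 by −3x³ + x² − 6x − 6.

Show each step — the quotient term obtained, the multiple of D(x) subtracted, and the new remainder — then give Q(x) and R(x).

Q(x) = 5x² + 7x + 7; R(x) = 2x + 9

Step 1: lead(−15x⁵ − 16x⁴ − 44x³ − 65x² − 82x − 33) ÷ lead(D) = −15x⁵ ÷ −3x³ = 5x². Subtract (5x²)·D = −15x⁵ + 5x⁴ − 30x³ − 30x². Remainder: −21x⁴ − 14x³ − 35x² − 82x − 33.
Step 2: lead(−21x⁴ − 14x³ − 35x² − 82x − 33) ÷ lead(D) = −21x⁴ ÷ −3x³ = 7x. Subtract (7x)·D = −21x⁴ + 7x³ − 42x² − 42x. Remainder: −21x³ + 7x² − 40x − 33.
Step 3: lead(−21x³ + 7x² − 40x − 33) ÷ lead(D) = −21x³ ÷ −3x³ = 7. Subtract (7)·D = −21x³ + 7x² − 42x − 42. Remainder: 2x + 9.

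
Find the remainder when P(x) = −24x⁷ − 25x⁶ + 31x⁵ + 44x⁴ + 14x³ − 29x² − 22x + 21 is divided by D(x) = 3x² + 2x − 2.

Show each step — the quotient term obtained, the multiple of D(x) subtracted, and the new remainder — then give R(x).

Step 1: lead(−24x⁷ − 25x⁶ + 31x⁵ + 44x⁴ + 14x³ − 29x² − 22x + 21) ÷ lead(D) = −24x⁷ ÷ 3x² = −8x⁵. Subtract (−8x⁵)·D = −24x⁷ − 16x⁶ + 16x⁵. Remainder: −9x⁶ + 15x⁵ + 44x⁴ + 14x³ − 29x² − 22x + 21.
Step 2: lead(−9x⁶ + 15x⁵ + 44x⁴ + 14x³ − 29x² − 22x + 21) ÷ lead(D) = −9x⁶ ÷ 3x² = −3x⁴. Subtract (−3x⁴)·D = −9x⁶ − 6x⁵ + 6x⁴. Remainder: 21x⁵ + 38x⁴ + 14x³ − 29x² − 22x + 21.
Step 3: lead(21x⁵ + 38x⁴ + 14x³ − 29x² − 22x + 21) ÷ lead(D) = 21x⁵ ÷ 3x² = 7x³. Subtract (7x³)·D = 21x⁵ + 14x⁴ − 14x³. Remainder: 24x⁴ + 28x³ − 29x² − 22x + 21.
Step 4: lead(24x⁴ + 28x³ − 29x² − 22x + 21) ÷ lead(D) = 24x⁴ ÷ 3x² = 8x². Subtract (8x²)·D = 24x⁴ + 16x³ − 16x². Remainder: 12x³ − 13x² − 22x + 21.
Step 5: lead(12x³ − 13x² − 22x + 21) ÷ lead(D) = 12x³ ÷ 3x² = 4x. Subtract (4x)·D = 12x³ + 8x² − 8x. Remainder: −21x² − 14x + 21.
Step 6: lead(−21x² − 14x + 21) ÷ lead(D) = −21x² ÷ 3x² = −7. Subtract (−7)·D = −21x² − 14x + 14. Remainder: 7.

R(x) = 7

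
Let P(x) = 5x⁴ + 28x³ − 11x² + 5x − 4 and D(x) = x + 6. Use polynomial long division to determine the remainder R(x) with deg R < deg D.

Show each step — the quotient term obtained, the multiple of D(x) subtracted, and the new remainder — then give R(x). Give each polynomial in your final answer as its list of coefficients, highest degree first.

Step 1: lead(5x⁴ + 28x³ − 11x² + 5x − 4) ÷ lead(D) = 5x⁴ ÷ x = 5x³. Subtract (5x³)·D = 5x⁴ + 30x³. Remainder: −2x³ − 11x² + 5x − 4.
Step 2: lead(−2x³ − 11x² + 5x − 4) ÷ lead(D) = −2x³ ÷ x = −2x². Subtract (−2x²)·D = −2x³ − 12x². Remainder: x² + 5x − 4.
Step 3: lead(x² + 5x − 4) ÷ lead(D) = x² ÷ x = x. Subtract (x)·D = x² + 6x. Remainder: −x − 4.
Step 4: lead(−x − 4) ÷ lead(D) = −x ÷ x = −1. Subtract (−1)·D = −x − 6. Remainder: 2.

R = [2]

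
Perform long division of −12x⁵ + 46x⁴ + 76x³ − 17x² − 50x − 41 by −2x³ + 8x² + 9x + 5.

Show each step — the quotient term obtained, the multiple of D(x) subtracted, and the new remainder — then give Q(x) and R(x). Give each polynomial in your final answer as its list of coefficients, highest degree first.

Q = [6, 1, -7]; R = [8, -6]

Step 1: lead(−12x⁵ + 46x⁴ + 76x³ − 17x² − 50x − 41) ÷ lead(D) = −12x⁵ ÷ −2x³ = 6x². Subtract (6x²)·D = −12x⁵ + 48x⁴ + 54x³ + 30x². Remainder: −2x⁴ + 22x³ − 47x² − 50x − 41.
Step 2: lead(−2x⁴ + 22x³ − 47x² − 50x − 41) ÷ lead(D) = −2x⁴ ÷ −2x³ = x. Subtract (x)·D = −2x⁴ + 8x³ + 9x² + 5x. Remainder: 14x³ − 56x² − 55x − 41.
Step 3: lead(14x³ − 56x² − 55x − 41) ÷ lead(D) = 14x³ ÷ −2x³ = −7. Subtract (−7)·D = 14x³ − 56x² − 63x − 35. Remainder: 8x − 6.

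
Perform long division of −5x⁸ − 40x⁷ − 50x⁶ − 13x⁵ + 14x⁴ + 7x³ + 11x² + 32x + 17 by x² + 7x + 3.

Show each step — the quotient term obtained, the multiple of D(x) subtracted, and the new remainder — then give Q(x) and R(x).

Q(x) = −5x⁶ − 5x⁵ + 2x³ + x + 4; R(x) = x + 5

Step 1: lead(−5x⁸ − 40x⁷ − 50x⁶ − 13x⁵ + 14x⁴ + 7x³ + 11x² + 32x + 17) ÷ lead(D) = −5x⁸ ÷ x² = −5x⁶. Subtract (−5x⁶)·D = −5x⁸ − 35x⁷ − 15x⁶. Remainder: −5x⁷ − 35x⁶ − 13x⁵ + 14x⁴ + 7x³ + 11x² + 32x + 17.
Step 2: lead(−5x⁷ − 35x⁶ − 13x⁵ + 14x⁴ + 7x³ + 11x² + 32x + 17) ÷ lead(D) = −5x⁷ ÷ x² = −5x⁵. Subtract (−5x⁵)·D = −5x⁷ − 35x⁶ − 15x⁵. Remainder: 2x⁵ + 14x⁴ + 7x³ + 11x² + 32x + 17.
Step 3: lead(2x⁵ + 14x⁴ + 7x³ + 11x² + 32x + 17) ÷ lead(D) = 2x⁵ ÷ x² = 2x³. Subtract (2x³)·D = 2x⁵ + 14x⁴ + 6x³. Remainder: x³ + 11x² + 32x + 17.
Step 4: lead(x³ + 11x² + 32x + 17) ÷ lead(D) = x³ ÷ x² = x. Subtract (x)·D = x³ + 7x² + 3x. Remainder: 4x² + 29x + 17.
Step 5: lead(4x² + 29x + 17) ÷ lead(D) = 4x² ÷ x² = 4. Subtract (4)·D = 4x² + 28x + 12. Remainder: x + 5.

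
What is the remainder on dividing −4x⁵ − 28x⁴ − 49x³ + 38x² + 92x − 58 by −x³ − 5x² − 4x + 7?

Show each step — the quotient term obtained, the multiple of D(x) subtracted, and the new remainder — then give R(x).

Step 1: lead(−4x⁵ − 28x⁴ − 49x³ + 38x² + 92x − 58) ÷ lead(D) = −4x⁵ ÷ −x³ = 4x². Subtract (4x²)·D = −4x⁵ − 20x⁴ − 16x³ + 28x². Remainder: −8x⁴ − 33x³ + 10x² + 92x − 58.
Step 2: lead(−8x⁴ − 33x³ + 10x² + 92x − 58) ÷ lead(D) = −8x⁴ ÷ −x³ = 8x. Subtract (8x)·D = −8x⁴ − 40x³ − 32x² + 56x. Remainder: 7x³ + 42x² + 36x − 58.
Step 3: lead(7x³ + 42x² + 36x − 58) ÷ lead(D) = 7x³ ÷ −x³ = −7. Subtract (−7)·D = 7x³ + 35x² + 28x − 49. Remainder: 7x² + 8x − 9.

R(x) = 7x² + 8x − 9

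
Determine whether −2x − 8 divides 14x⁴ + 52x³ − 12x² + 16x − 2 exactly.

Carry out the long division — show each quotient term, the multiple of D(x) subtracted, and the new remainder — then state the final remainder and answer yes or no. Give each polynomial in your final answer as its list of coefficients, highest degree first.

R = [-2], so D(x) is not a factor of P(x). no

Step 1: lead(14x⁴ + 52x³ − 12x² + 16x − 2) ÷ lead(D) = 14x⁴ ÷ −2x = −7x³. Subtract (−7x³)·D = 14x⁴ + 56x³. Remainder: −4x³ − 12x² + 16x − 2.
Step 2: lead(−4x³ − 12x² + 16x − 2) ÷ lead(D) = −4x³ ÷ −2x = 2x². Subtract (2x²)·D = −4x³ − 16x². Remainder: 4x² + 16x − 2.
Step 3: lead(4x² + 16x − 2) ÷ lead(D) = 4x² ÷ −2x = −2x. Subtract (−2x)·D = 4x² + 16x. Remainder: −2.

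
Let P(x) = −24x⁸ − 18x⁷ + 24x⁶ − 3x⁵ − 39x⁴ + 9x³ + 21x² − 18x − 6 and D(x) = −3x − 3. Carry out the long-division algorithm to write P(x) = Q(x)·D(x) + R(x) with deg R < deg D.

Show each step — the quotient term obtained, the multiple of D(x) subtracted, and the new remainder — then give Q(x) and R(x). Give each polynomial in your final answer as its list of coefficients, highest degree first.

Q = [8, -2, -6, 7, 6, -9, 2, 4]; R = [6]

Step 1: lead(−24x⁸ − 18x⁷ + 24x⁶ − 3x⁵ − 39x⁴ + 9x³ + 21x² − 18x − 6) ÷ lead(D) = −24x⁸ ÷ −3x = 8x⁷. Subtract (8x⁷)·D = −24x⁸ − 24x⁷. Remainder: 6x⁷ + 24x⁶ − 3x⁵ − 39x⁴ + 9x³ + 21x² − 18x − 6.
Step 2: lead(6x⁷ + 24x⁶ − 3x⁵ − 39x⁴ + 9x³ + 21x² − 18x − 6) ÷ lead(D) = 6x⁷ ÷ −3x = −2x⁶. Subtract (−2x⁶)·D = 6x⁷ + 6x⁶. Remainder: 18x⁶ − 3x⁵ − 39x⁴ + 9x³ + 21x² − 18x − 6.
Step 3: lead(18x⁶ − 3x⁵ − 39x⁴ + 9x³ + 21x² − 18x − 6) ÷ lead(D) = 18x⁶ ÷ −3x = −6x⁵. Subtract (−6x⁵)·D = 18x⁶ + 18x⁵. Remainder: −21x⁵ − 39x⁴ + 9x³ + 21x² − 18x − 6.
Step 4: lead(−21x⁵ − 39x⁴ + 9x³ + 21x² − 18x − 6) ÷ lead(D) = −21x⁵ ÷ −3x = 7x⁴. Subtract (7x⁴)·D = −21x⁵ − 21x⁴. Remainder: −18x⁴ + 9x³ + 21x² − 18x − 6.
Step 5: lead(−18x⁴ + 9x³ + 21x² − 18x − 6) ÷ lead(D) = −18x⁴ ÷ −3x = 6x³. Subtract (6x³)·D = −18x⁴ − 18x³. Remainder: 27x³ + 21x² − 18x − 6.
Step 6: lead(27x³ + 21x² − 18x − 6) ÷ lead(D) = 27x³ ÷ −3x = −9x². Subtract (−9x²)·D = 27x³ + 27x². Remainder: −6x² − 18x − 6.
Step 7: lead(−6x² − 18x − 6) ÷ lead(D) = −6x² ÷ −3x = 2x. Subtract (2x)·D = −6x² − 6x. Remainder: −12x − 6.
Step 8: lead(−12x − 6) ÷ lead(D) = −12x ÷ −3x = 4. Subtract (4)·D = −12x − 12. Remainder: 6.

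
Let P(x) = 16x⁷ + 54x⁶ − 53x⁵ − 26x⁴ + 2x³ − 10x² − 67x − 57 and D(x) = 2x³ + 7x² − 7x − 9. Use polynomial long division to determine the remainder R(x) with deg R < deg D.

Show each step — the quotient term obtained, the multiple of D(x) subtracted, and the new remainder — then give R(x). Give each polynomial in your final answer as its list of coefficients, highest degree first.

Step 1: lead(16x⁷ + 54x⁶ − 53x⁵ − 26x⁴ + 2x³ − 10x² − 67x − 57) ÷ lead(D) = 16x⁷ ÷ 2x³ = 8x⁴. Subtract (8x⁴)·D = 16x⁷ + 56x⁶ − 56x⁵ − 72x⁴. Remainder: −2x⁶ + 3x⁵ + 46x⁴ + 2x³ − 10x² − 67x − 57.
Step 2: lead(−2x⁶ + 3x⁵ + 46x⁴ + 2x³ − 10x² − 67x − 57) ÷ lead(D) = −2x⁶ ÷ 2x³ = −x³. Subtract (−x³)·D = −2x⁶ − 7x⁵ + 7x⁴ + 9x³. Remainder: 10x⁵ + 39x⁴ − 7x³ − 10x² − 67x − 57.
Step 3: lead(10x⁵ + 39x⁴ − 7x³ − 10x² − 67x − 57) ÷ lead(D) = 10x⁵ ÷ 2x³ = 5x². Subtract (5x²)·D = 10x⁵ + 35x⁴ − 35x³ − 45x². Remainder: 4x⁴ + 28x³ + 35x² − 67x − 57.
Step 4: lead(4x⁴ + 28x³ + 35x² − 67x − 57) ÷ lead(D) = 4x⁴ ÷ 2x³ = 2x. Subtract (2x)·D = 4x⁴ + 14x³ − 14x² − 18x. Remainder: 14x³ + 49x² − 49x − 57.
Step 5: lead(14x³ + 49x² − 49x − 57) ÷ lead(D) = 14x³ ÷ 2x³ = 7. Subtract (7)·D = 14x³ + 49x² − 49x − 63. Remainder: 6.

R = [6]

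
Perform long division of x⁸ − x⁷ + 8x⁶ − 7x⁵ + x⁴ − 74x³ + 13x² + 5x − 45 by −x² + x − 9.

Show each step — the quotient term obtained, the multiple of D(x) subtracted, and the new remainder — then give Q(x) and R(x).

Step 1: lead(x⁸ − x⁷ + 8x⁶ − 7x⁵ + x⁴ − 74x³ + 13x² + 5x − 45) ÷ lead(D) = x⁸ ÷ −x² = −x⁶. Subtract (−x⁶)·D = x⁸ − x⁷ + 9x⁶. Remainder: −x⁶ − 7x⁵ + x⁴ − 74x³ + 13x² + 5x − 45.
Step 2: lead(−x⁶ − 7x⁵ + x⁴ − 74x³ + 13x² + 5x − 45) ÷ lead(D) = −x⁶ ÷ −x² = x⁴. Subtract (x⁴)·D = −x⁶ + x⁵ − 9x⁴. Remainder: −8x⁵ + 10x⁴ − 74x³ + 13x² + 5x − 45.
Step 3: lead(−8x⁵ + 10x⁴ − 74x³ + 13x² + 5x − 45) ÷ lead(D) = −8x⁵ ÷ −x² = 8x³. Subtract (8x³)·D = −8x⁵ + 8x⁴ − 72x³. Remainder: 2x⁴ − 2x³ + 13x² + 5x − 45.
Step 4: lead(2x⁴ − 2x³ + 13x² + 5x − 45) ÷ lead(D) = 2x⁴ ÷ −x² = −2x². Subtract (−2x²)·D = 2x⁴ − 2x³ + 18x². Remainder: −5x² + 5x − 45.
Step 5: lead(−5x² + 5x − 45) ÷ lead(D) = −5x² ÷ −x² = 5. Subtract (5)·D = −5x² + 5x − 45. Remainder: 0.

Q(x) = −x⁶ + x⁴ + 8x³ − 2x² + 5; R(x) = 0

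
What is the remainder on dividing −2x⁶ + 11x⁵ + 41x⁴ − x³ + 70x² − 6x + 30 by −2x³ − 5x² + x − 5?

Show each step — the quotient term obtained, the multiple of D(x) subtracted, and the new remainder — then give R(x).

Step 1: lead(−2x⁶ + 11x⁵ + 41x⁴ − x³ + 70x² − 6x + 30) ÷ lead(D) = −2x⁶ ÷ −2x³ = x³. Subtract (x³)·D = −2x⁶ − 5x⁵ + x⁴ − 5x³. Remainder: 16x⁵ + 40x⁴ + 4x³ + 70x² − 6x + 30.
Step 2: lead(16x⁵ + 40x⁴ + 4x³ + 70x² − 6x + 30) ÷ lead(D) = 16x⁵ ÷ −2x³ = −8x². Subtract (−8x²)·D = 16x⁵ + 40x⁴ − 8x³ + 40x². Remainder: 12x³ + 30x² − 6x + 30.
Step 3: lead(12x³ + 30x² − 6x + 30) ÷ lead(D) = 12x³ ÷ −2x³ = −6. Subtract (−6)·D = 12x³ + 30x² − 6x + 30. Remainder: 0.

R(x) = 0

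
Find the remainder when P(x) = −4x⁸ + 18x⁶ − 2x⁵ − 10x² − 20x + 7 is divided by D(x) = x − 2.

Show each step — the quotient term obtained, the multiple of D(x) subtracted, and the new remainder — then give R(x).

Step 1: lead(−4x⁸ + 18x⁶ − 2x⁵ − 10x² − 20x + 7) ÷ lead(D) = −4x⁸ ÷ x = −4x⁷. Subtract (−4x⁷)·D = −4x⁸ + 8x⁷. Remainder: −8x⁷ + 18x⁶ − 2x⁵ − 10x² − 20x + 7.
Step 2: lead(−8x⁷ + 18x⁶ − 2x⁵ − 10x² − 20x + 7) ÷ lead(D) = −8x⁷ ÷ x = −8x⁶. Subtract (−8x⁶)·D = −8x⁷ + 16x⁶. Remainder: 2x⁶ − 2x⁵ − 10x² − 20x + 7.
Step 3: lead(2x⁶ − 2x⁵ − 10x² − 20x + 7) ÷ lead(D) = 2x⁶ ÷ x = 2x⁵. Subtract (2x⁵)·D = 2x⁶ − 4x⁵. Remainder: 2x⁵ − 10x² − 20x + 7.
Step 4: lead(2x⁵ − 10x² − 20x + 7) ÷ lead(D) = 2x⁵ ÷ x = 2x⁴. Subtract (2x⁴)·D = 2x⁵ − 4x⁴. Remainder: 4x⁴ − 10x² − 20x + 7.
Step 5: lead(4x⁴ − 10x² − 20x + 7) ÷ lead(D) = 4x⁴ ÷ x = 4x³. Subtract (4x³)·D = 4x⁴ − 8x³. Remainder: 8x³ − 10x² − 20x + 7.
Step 6: lead(8x³ − 10x² − 20x + 7) ÷ lead(D) = 8x³ ÷ x = 8x². Subtract (8x²)·D = 8x³ − 16x². Remainder: 6x² − 20x + 7.
Step 7: lead(6x² − 20x + 7) ÷ lead(D) = 6x² ÷ x = 6x. Subtract (6x)·D = 6x² − 12x. Remainder: −8x + 7.
Step 8: lead(−8x + 7) ÷ lead(D) = −8x ÷ x = −8. Subtract (−8)·D = −8x + 16. Remainder: −9.

R(x) = −9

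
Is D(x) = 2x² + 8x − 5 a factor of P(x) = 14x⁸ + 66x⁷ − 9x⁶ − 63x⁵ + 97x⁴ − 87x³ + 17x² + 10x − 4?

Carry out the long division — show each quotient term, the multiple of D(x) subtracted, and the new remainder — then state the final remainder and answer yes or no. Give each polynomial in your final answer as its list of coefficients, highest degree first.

R = [5, -4], so D(x) is not a factor of P(x). no

Step 1: lead(14x⁸ + 66x⁷ − 9x⁶ − 63x⁵ + 97x⁴ − 87x³ + 17x² + 10x − 4) ÷ lead(D) = 14x⁸ ÷ 2x² = 7x⁶. Subtract (7x⁶)·D = 14x⁸ + 56x⁷ − 35x⁶. Remainder: 10x⁷ + 26x⁶ − 63x⁵ + 97x⁴ − 87x³ + 17x² + 10x − 4.
Step 2: lead(10x⁷ + 26x⁶ − 63x⁵ + 97x⁴ − 87x³ + 17x² + 10x − 4) ÷ lead(D) = 10x⁷ ÷ 2x² = 5x⁵. Subtract (5x⁵)·D = 10x⁷ + 40x⁶ − 25x⁵. Remainder: −14x⁶ − 38x⁵ + 97x⁴ − 87x³ + 17x² + 10x − 4.
Step 3: lead(−14x⁶ − 38x⁵ + 97x⁴ − 87x³ + 17x² + 10x − 4) ÷ lead(D) = −14x⁶ ÷ 2x² = −7x⁴. Subtract (−7x⁴)·D = −14x⁶ − 56x⁵ + 35x⁴. Remainder: 18x⁵ + 62x⁴ − 87x³ + 17x² + 10x − 4.
Step 4: lead(18x⁵ + 62x⁴ − 87x³ + 17x² + 10x − 4) ÷ lead(D) = 18x⁵ ÷ 2x² = 9x³. Subtract (9x³)·D = 18x⁵ + 72x⁴ − 45x³. Remainder: −10x⁴ − 42x³ + 17x² + 10x − 4.
Step 5: lead(−10x⁴ − 42x³ + 17x² + 10x − 4) ÷ lead(D) = −10x⁴ ÷ 2x² = −5x². Subtract (−5x²)·D = −10x⁴ − 40x³ + 25x². Remainder: −2x³ − 8x² + 10x − 4.
Step 6: lead(−2x³ − 8x² + 10x − 4) ÷ lead(D) = −2x³ ÷ 2x² = −x. Subtract (−x)·D = −2x³ − 8x² + 5x. Remainder: 5x − 4.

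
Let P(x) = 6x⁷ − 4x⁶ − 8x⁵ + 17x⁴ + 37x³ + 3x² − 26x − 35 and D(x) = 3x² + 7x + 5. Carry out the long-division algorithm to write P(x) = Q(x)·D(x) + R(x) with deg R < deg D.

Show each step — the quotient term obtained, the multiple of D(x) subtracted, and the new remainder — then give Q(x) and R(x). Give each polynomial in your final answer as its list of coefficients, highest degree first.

Q = [2, -6, 8, -3, 6, -8]; R = [5]

Step 1: lead(6x⁷ − 4x⁶ − 8x⁵ + 17x⁴ + 37x³ + 3x² − 26x − 35) ÷ lead(D) = 6x⁷ ÷ 3x² = 2x⁵. Subtract (2x⁵)·D = 6x⁷ + 14x⁶ + 10x⁵. Remainder: −18x⁶ − 18x⁵ + 17x⁴ + 37x³ + 3x² − 26x − 35.
Step 2: lead(−18x⁶ − 18x⁵ + 17x⁴ + 37x³ + 3x² − 26x − 35) ÷ lead(D) = −18x⁶ ÷ 3x² = −6x⁴. Subtract (−6x⁴)·D = −18x⁶ − 42x⁵ − 30x⁴. Remainder: 24x⁵ + 47x⁴ + 37x³ + 3x² − 26x − 35.
Step 3: lead(24x⁵ + 47x⁴ + 37x³ + 3x² − 26x − 35) ÷ lead(D) = 24x⁵ ÷ 3x² = 8x³. Subtract (8x³)·D = 24x⁵ + 56x⁴ + 40x³. Remainder: −9x⁴ − 3x³ + 3x² − 26x − 35.
Step 4: lead(−9x⁴ − 3x³ + 3x² − 26x − 35) ÷ lead(D) = −9x⁴ ÷ 3x² = −3x². Subtract (−3x²)·D = −9x⁴ − 21x³ − 15x². Remainder: 18x³ + 18x² − 26x − 35.
Step 5: lead(18x³ + 18x² − 26x − 35) ÷ lead(D) = 18x³ ÷ 3x² = 6x. Subtract (6x)·D = 18x³ + 42x² + 30x. Remainder: −24x² − 56x − 35.
Step 6: lead(−24x² − 56x − 35) ÷ lead(D) = −24x² ÷ 3x² = −8. Subtract (−8)·D = −24x² − 56x − 40. Remainder: 5.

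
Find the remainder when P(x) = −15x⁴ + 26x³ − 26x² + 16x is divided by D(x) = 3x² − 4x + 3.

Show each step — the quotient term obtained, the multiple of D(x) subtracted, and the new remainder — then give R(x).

R(x) = 6x + 3

Step 1: lead(−15x⁴ + 26x³ − 26x² + 16x) ÷ lead(D) = −15x⁴ ÷ 3x² = −5x². Subtract (−5x²)·D = −15x⁴ + 20x³ − 15x². Remainder: 6x³ − 11x² + 16x.
Step 2: lead(6x³ − 11x² + 16x) ÷ lead(D) = 6x³ ÷ 3x² = 2x. Subtract (2x)·D = 6x³ − 8x² + 6x. Remainder: −3x² + 10x.
Step 3: lead(−3x² + 10x) ÷ lead(D) = −3x² ÷ 3x² = −1. Subtract (−1)·D = −3x² + 4x − 3. Remainder: 6x + 3.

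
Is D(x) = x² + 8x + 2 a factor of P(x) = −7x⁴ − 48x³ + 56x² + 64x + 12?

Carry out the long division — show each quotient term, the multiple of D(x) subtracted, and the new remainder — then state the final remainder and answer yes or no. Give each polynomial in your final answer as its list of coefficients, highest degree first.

R = [0], so D(x) is a factor of P(x). yes

Step 1: lead(−7x⁴ − 48x³ + 56x² + 64x + 12) ÷ lead(D) = −7x⁴ ÷ x² = −7x². Subtract (−7x²)·D = −7x⁴ − 56x³ − 14x². Remainder: 8x³ + 70x² + 64x + 12.
Step 2: lead(8x³ + 70x² + 64x + 12) ÷ lead(D) = 8x³ ÷ x² = 8x. Subtract (8x)·D = 8x³ + 64x² + 16x. Remainder: 6x² + 48x + 12.
Step 3: lead(6x² + 48x + 12) ÷ lead(D) = 6x² ÷ x² = 6. Subtract (6)·D = 6x² + 48x + 12. Remainder: 0.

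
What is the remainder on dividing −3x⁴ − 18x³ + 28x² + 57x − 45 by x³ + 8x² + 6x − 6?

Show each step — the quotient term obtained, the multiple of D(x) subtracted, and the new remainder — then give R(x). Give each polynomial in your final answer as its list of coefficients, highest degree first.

R = [-2, 3, -9]

Step 1: lead(−3x⁴ − 18x³ + 28x² + 57x − 45) ÷ lead(D) = −3x⁴ ÷ x³ = −3x. Subtract (−3x)·D = −3x⁴ − 24x³ − 18x² + 18x. Remainder: 6x³ + 46x² + 39x − 45.
Step 2: lead(6x³ + 46x² + 39x − 45) ÷ lead(D) = 6x³ ÷ x³ = 6. Subtract (6)·D = 6x³ + 48x² + 36x − 36. Remainder: −2x² + 3x − 9.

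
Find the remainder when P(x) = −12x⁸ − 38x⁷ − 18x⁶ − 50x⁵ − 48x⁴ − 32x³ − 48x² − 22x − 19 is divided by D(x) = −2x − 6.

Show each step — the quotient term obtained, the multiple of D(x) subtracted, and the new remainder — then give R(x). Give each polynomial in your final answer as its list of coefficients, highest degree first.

Step 1: lead(−12x⁸ − 38x⁷ − 18x⁶ − 50x⁵ − 48x⁴ − 32x³ − 48x² − 22x − 19) ÷ lead(D) = −12x⁸ ÷ −2x = 6x⁷. Subtract (6x⁷)·D = −12x⁸ − 36x⁷. Remainder: −2x⁷ − 18x⁶ − 50x⁵ − 48x⁴ − 32x³ − 48x² − 22x − 19.
Step 2: lead(−2x⁷ − 18x⁶ − 50x⁵ − 48x⁴ − 32x³ − 48x² − 22x − 19) ÷ lead(D) = −2x⁷ ÷ −2x = x⁶. Subtract (x⁶)·D = −2x⁷ − 6x⁶. Remainder: −12x⁶ − 50x⁵ − 48x⁴ − 32x³ − 48x² − 22x − 19.
Step 3: lead(−12x⁶ − 50x⁵ − 48x⁴ − 32x³ − 48x² − 22x − 19) ÷ lead(D) = −12x⁶ ÷ −2x = 6x⁵. Subtract (6x⁵)·D = −12x⁶ − 36x⁵. Remainder: −14x⁵ − 48x⁴ − 32x³ − 48x² − 22x − 19.
Step 4: lead(−14x⁵ − 48x⁴ − 32x³ − 48x² − 22x − 19) ÷ lead(D) = −14x⁵ ÷ −2x = 7x⁴. Subtract (7x⁴)·D = −14x⁵ − 42x⁴. Remainder: −6x⁴ − 32x³ − 48x² − 22x − 19.
Step 5: lead(−6x⁴ − 32x³ − 48x² − 22x − 19) ÷ lead(D) = −6x⁴ ÷ −2x = 3x³. Subtract (3x³)·D = −6x⁴ − 18x³. Remainder: −14x³ − 48x² − 22x − 19.
Step 6: lead(−14x³ − 48x² − 22x − 19) ÷ lead(D) = −14x³ ÷ −2x = 7x². Subtract (7x²)·D = −14x³ − 42x². Remainder: −6x² − 22x − 19.
Step 7: lead(−6x² − 22x − 19) ÷ lead(D) = −6x² ÷ −2x = 3x. Subtract (3x)·D = −6x² − 18x. Remainder: −4x − 19.
Step 8: lead(−4x − 19) ÷ lead(D) = −4x ÷ −2x = 2. Subtract (2)·D = −4x − 12. Remainder: −7.

R = [-7]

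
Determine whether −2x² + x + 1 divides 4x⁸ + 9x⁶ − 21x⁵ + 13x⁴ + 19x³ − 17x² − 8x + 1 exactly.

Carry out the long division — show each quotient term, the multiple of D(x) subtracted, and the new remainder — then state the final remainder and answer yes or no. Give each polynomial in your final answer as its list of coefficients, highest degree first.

R = [0], so D(x) is a factor of P(x). yes

Step 1: lead(4x⁸ + 9x⁶ − 21x⁵ + 13x⁴ + 19x³ − 17x² − 8x + 1) ÷ lead(D) = 4x⁸ ÷ −2x² = −2x⁶. Subtract (−2x⁶)·D = 4x⁸ − 2x⁷ − 2x⁶. Remainder: 2x⁷ + 11x⁶ − 21x⁵ + 13x⁴ + 19x³ − 17x² − 8x + 1.
Step 2: lead(2x⁷ + 11x⁶ − 21x⁵ + 13x⁴ + 19x³ − 17x² − 8x + 1) ÷ lead(D) = 2x⁷ ÷ −2x² = −x⁵. Subtract (−x⁵)·D = 2x⁷ − x⁶ − x⁵. Remainder: 12x⁶ − 20x⁵ + 13x⁴ + 19x³ − 17x² − 8x + 1.
Step 3: lead(12x⁶ − 20x⁵ + 13x⁴ + 19x³ − 17x² − 8x + 1) ÷ lead(D) = 12x⁶ ÷ −2x² = −6x⁴. Subtract (−6x⁴)·D = 12x⁶ − 6x⁵ − 6x⁴. Remainder: −14x⁵ + 19x⁴ + 19x³ − 17x² − 8x + 1.
Step 4: lead(−14x⁵ + 19x⁴ + 19x³ − 17x² − 8x + 1) ÷ lead(D) = −14x⁵ ÷ −2x² = 7x³. Subtract (7x³)·D = −14x⁵ + 7x⁴ + 7x³. Remainder: 12x⁴ + 12x³ − 17x² − 8x + 1.
Step 5: lead(12x⁴ + 12x³ − 17x² − 8x + 1) ÷ lead(D) = 12x⁴ ÷ −2x² = −6x². Subtract (−6x²)·D = 12x⁴ − 6x³ − 6x². Remainder: 18x³ − 11x² − 8x + 1.
Step 6: lead(18x³ − 11x² − 8x + 1) ÷ lead(D) = 18x³ ÷ −2x² = −9x. Subtract (−9x)·D = 18x³ − 9x² − 9x. Remainder: −2x² + x + 1.
Step 7: lead(−2x² + x + 1) ÷ lead(D) = −2x² ÷ −2x² = 1. Subtract (1)·D = −2x² + x + 1. Remainder: 0.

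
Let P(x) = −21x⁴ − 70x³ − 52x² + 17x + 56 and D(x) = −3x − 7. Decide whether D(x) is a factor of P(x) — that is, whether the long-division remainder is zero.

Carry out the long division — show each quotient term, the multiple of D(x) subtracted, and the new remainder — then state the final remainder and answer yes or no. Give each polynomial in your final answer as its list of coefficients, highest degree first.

R = [0], so D(x) is a factor of P(x). yes

Step 1: lead(−21x⁴ − 70x³ − 52x² + 17x + 56) ÷ lead(D) = −21x⁴ ÷ −3x = 7x³. Subtract (7x³)·D = −21x⁴ − 49x³. Remainder: −21x³ − 52x² + 17x + 56.
Step 2: lead(−21x³ − 52x² + 17x + 56) ÷ lead(D) = −21x³ ÷ −3x = 7x². Subtract (7x²)·D = −21x³ − 49x². Remainder: −3x² + 17x + 56.
Step 3: lead(−3x² + 17x + 56) ÷ lead(D) = −3x² ÷ −3x = x. Subtract (x)·D = −3x² − 7x. Remainder: 24x + 56.
Step 4: lead(24x + 56) ÷ lead(D) = 24x ÷ −3x = −8. Subtract (−8)·D = 24x + 56. Remainder: 0.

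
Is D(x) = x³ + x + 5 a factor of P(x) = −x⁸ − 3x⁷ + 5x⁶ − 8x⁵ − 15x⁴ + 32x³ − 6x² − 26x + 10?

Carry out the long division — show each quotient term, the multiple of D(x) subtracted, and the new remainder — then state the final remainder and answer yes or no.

R(x) = 2x, so D(x) is not a factor of P(x). no

Step 1: lead(−x⁸ − 3x⁷ + 5x⁶ − 8x⁵ − 15x⁴ + 32x³ − 6x² − 26x + 10) ÷ lead(D) = −x⁸ ÷ x³ = −x⁵. Subtract (−x⁵)·D = −x⁸ − x⁶ − 5x⁵. Remainder: −3x⁷ + 6x⁶ − 3x⁵ − 15x⁴ + 32x³ − 6x² − 26x + 10.
Step 2: lead(−3x⁷ + 6x⁶ − 3x⁵ − 15x⁴ + 32x³ − 6x² − 26x + 10) ÷ lead(D) = −3x⁷ ÷ x³ = −3x⁴. Subtract (−3x⁴)·D = −3x⁷ − 3x⁵ − 15x⁴. Remainder: 6x⁶ + 32x³ − 6x² − 26x + 10.
Step 3: lead(6x⁶ + 32x³ − 6x² − 26x + 10) ÷ lead(D) = 6x⁶ ÷ x³ = 6x³. Subtract (6x³)·D = 6x⁶ + 6x⁴ + 30x³. Remainder: −6x⁴ + 2x³ − 6x² − 26x + 10.
Step 4: lead(−6x⁴ + 2x³ − 6x² − 26x + 10) ÷ lead(D) = −6x⁴ ÷ x³ = −6x. Subtract (−6x)·D = −6x⁴ − 6x² − 30x. Remainder: 2x³ + 4x + 10.
Step 5: lead(2x³ + 4x + 10) ÷ lead(D) = 2x³ ÷ x³ = 2. Subtract (2)·D = 2x³ + 2x + 10. Remainder: 2x.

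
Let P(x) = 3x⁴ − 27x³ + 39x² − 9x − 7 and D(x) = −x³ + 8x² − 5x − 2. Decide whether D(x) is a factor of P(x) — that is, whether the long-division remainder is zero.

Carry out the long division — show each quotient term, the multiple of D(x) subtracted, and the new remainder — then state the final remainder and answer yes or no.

R(x) = −1, so D(x) is not a factor of P(x). no

Step 1: lead(3x⁴ − 27x³ + 39x² − 9x − 7) ÷ lead(D) = 3x⁴ ÷ −x³ = −3x. Subtract (−3x)·D = 3x⁴ − 24x³ + 15x² + 6x. Remainder: −3x³ + 24x² − 15x − 7.
Step 2: lead(−3x³ + 24x² − 15x − 7) ÷ lead(D) = −3x³ ÷ −x³ = 3. Subtract (3)·D = −3x³ + 24x² − 15x − 6. Remainder: −1.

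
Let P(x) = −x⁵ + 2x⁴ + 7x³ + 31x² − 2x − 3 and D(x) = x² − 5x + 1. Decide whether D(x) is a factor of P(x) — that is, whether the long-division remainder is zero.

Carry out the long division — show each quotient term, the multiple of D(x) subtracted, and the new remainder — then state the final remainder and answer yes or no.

R(x) = −2, so D(x) is not a factor of P(x). no

Step 1: lead(−x⁵ + 2x⁴ + 7x³ + 31x² − 2x − 3) ÷ lead(D) = −x⁵ ÷ x² = −x³. Subtract (−x³)·D = −x⁵ + 5x⁴ − x³. Remainder: −3x⁴ + 8x³ + 31x² − 2x − 3.
Step 2: lead(−3x⁴ + 8x³ + 31x² − 2x − 3) ÷ lead(D) = −3x⁴ ÷ x² = −3x². Subtract (−3x²)·D = −3x⁴ + 15x³ − 3x². Remainder: −7x³ + 34x² − 2x − 3.
Step 3: lead(−7x³ + 34x² − 2x − 3) ÷ lead(D) = −7x³ ÷ x² = −7x. Subtract (−7x)·D = −7x³ + 35x² − 7x. Remainder: −x² + 5x − 3.
Step 4: lead(−x² + 5x − 3) ÷ lead(D) = −x² ÷ x² = −1. Subtract (−1)·D = −x² + 5x − 1. Remainder: −2.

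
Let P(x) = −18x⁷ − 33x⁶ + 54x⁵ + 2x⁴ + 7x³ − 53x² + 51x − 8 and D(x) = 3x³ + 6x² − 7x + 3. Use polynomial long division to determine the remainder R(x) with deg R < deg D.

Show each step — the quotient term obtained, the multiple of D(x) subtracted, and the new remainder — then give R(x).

Step 1: lead(−18x⁷ − 33x⁶ + 54x⁵ + 2x⁴ + 7x³ − 53x² + 51x − 8) ÷ lead(D) = −18x⁷ ÷ 3x³ = −6x⁴. Subtract (−6x⁴)·D = −18x⁷ − 36x⁶ + 42x⁵ − 18x⁴. Remainder: 3x⁶ + 12x⁵ + 20x⁴ + 7x³ − 53x² + 51x − 8.
Step 2: lead(3x⁶ + 12x⁵ + 20x⁴ + 7x³ − 53x² + 51x − 8) ÷ lead(D) = 3x⁶ ÷ 3x³ = x³. Subtract (x³)·D = 3x⁶ + 6x⁵ − 7x⁴ + 3x³. Remainder: 6x⁵ + 27x⁴ + 4x³ − 53x² + 51x − 8.
Step 3: lead(6x⁵ + 27x⁴ + 4x³ − 53x² + 51x − 8) ÷ lead(D) = 6x⁵ ÷ 3x³ = 2x². Subtract (2x²)·D = 6x⁵ + 12x⁴ − 14x³ + 6x². Remainder: 15x⁴ + 18x³ − 59x² + 51x − 8.
Step 4: lead(15x⁴ + 18x³ − 59x² + 51x − 8) ÷ lead(D) = 15x⁴ ÷ 3x³ = 5x. Subtract (5x)·D = 15x⁴ + 30x³ − 35x² + 15x. Remainder: −12x³ − 24x² + 36x − 8.
Step 5: lead(−12x³ − 24x² + 36x − 8) ÷ lead(D) = −12x³ ÷ 3x³ = −4. Subtract (−4)·D = −12x³ − 24x² + 28x − 12. Remainder: 8x + 4.

R(x) = 8x + 4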